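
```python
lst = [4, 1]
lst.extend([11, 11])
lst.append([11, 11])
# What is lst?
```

After line 1: lst = [4, 1]
After line 2 (extend unpacks [11, 11]): lst = [4, 1, 11, 11]
After line 3 (append adds [11, 11] as single element): lst = [4, 1, 11, 11, [11, 11]]

[4, 1, 11, 11, [11, 11]]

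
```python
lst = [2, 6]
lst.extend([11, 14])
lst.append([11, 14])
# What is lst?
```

After line 1: lst = [2, 6]
After line 2 (extend unpacks [11, 14]): lst = [2, 6, 11, 14]
After line 3 (append adds [11, 14] as single element): lst = [2, 6, 11, 14, [11, 14]]

[2, 6, 11, 14, [11, 14]]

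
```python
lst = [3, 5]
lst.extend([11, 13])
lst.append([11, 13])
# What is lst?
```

After line 1: lst = [3, 5]
After line 2 (extend unpacks [11, 13]): lst = [3, 5, 11, 13]
After line 3 (append adds [11, 13] as single element): lst = [3, 5, 11, 13, [11, 13]]

[3, 5, 11, 13, [11, 13]]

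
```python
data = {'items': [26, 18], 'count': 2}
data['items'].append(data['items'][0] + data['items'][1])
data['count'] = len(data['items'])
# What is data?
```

After line 1: data = {'items': [26, 18], 'count': 2}
After line 2 (append 26 + 18 = 44): data = {'items': [26, 18, 44], 'count': 2}
After line 3 (count = len(items) = 3): data = {'items': [26, 18, 44], 'count': 3}

{'items': [26, 18, 44], 'count': 3}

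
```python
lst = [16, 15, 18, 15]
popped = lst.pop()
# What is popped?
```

15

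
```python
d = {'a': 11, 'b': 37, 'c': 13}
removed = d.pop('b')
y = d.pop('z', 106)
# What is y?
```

After line 1: d = {'a': 11, 'b': 37, 'c': 13}
After line 2 (pop 'b' returns 37): d = {'a': 11, 'c': 13}, removed = 37
After line 3 (pop 'z' missing, returns default 106): d = {'a': 11, 'c': 13}, y = 106

106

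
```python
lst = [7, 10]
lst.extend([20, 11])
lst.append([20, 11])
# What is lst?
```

After line 1: lst = [7, 10]
After line 2 (extend unpacks [20, 11]): lst = [7, 10, 20, 11]
After line 3 (append adds [20, 11] as single element): lst = [7, 10, 20, 11, [20, 11]]

[7, 10, 20, 11, [20, 11]]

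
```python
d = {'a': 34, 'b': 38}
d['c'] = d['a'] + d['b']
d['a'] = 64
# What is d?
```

After line 1: d = {'a': 34, 'b': 38}
After line 2 (d['c'] = 34 + 38): d = {'a': 34, 'b': 38, 'c': 72}
After line 3: d = {'a': 64, 'b': 38, 'c': 72}

{'a': 64, 'b': 38, 'c': 72}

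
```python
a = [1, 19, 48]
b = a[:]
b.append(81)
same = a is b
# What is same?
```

After line 1: a = [1, 19, 48]
After line 2 (b = a[:] is a shallow copy, new object): a = [1, 19, 48], b = [1, 19, 48]
After line 3 (append only mutates b): a = [1, 19, 48], b = [1, 19, 48, 81]
After line 4 (same = a is b; different objects -> False): same = False

False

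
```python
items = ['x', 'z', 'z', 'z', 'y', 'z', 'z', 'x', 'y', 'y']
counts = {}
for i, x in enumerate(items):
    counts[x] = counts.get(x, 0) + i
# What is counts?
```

Initial: counts = {}, items = ['x', 'z', 'z', 'z', 'y', 'z', 'z', 'x', 'y', 'y']
i=0, x='x': counts = {'x': 0}
i=1, x='z': counts = {'x': 0, 'z': 1}
i=2, x='z': counts = {'x': 0, 'z': 3}
i=3, x='z': counts = {'x': 0, 'z': 6}
i=4, x='y': counts = {'x': 0, 'z': 6, 'y': 4}
i=5, x='z': counts = {'x': 0, 'z': 11, 'y': 4}
i=6, x='z': counts = {'x': 0, 'z': 17, 'y': 4}
i=7, x='x': counts = {'x': 7, 'z': 17, 'y': 4}
i=8, x='y': counts = {'x': 7, 'z': 17, 'y': 12}
i=9, x='y': counts = {'x': 7, 'z': 17, 'y': 21}

{'x': 7, 'z': 17, 'y': 21}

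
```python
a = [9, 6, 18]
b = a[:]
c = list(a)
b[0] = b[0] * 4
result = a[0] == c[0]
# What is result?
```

After line 1: a = [9, 6, 18]
After line 2 (b = a[:], copy): a = [9, 6, 18], b = [9, 6, 18]
After line 3 (c = list(a) is a copy, new object): c = [9, 6, 18]
After line 4 (b[0] = 9 * 4 = 36; only b mutates (copy)): a = [9, 6, 18], b = [36, 6, 18], c = [9, 6, 18]
After line 5 (a[0] = 9, c[0] = 9; result = True)

True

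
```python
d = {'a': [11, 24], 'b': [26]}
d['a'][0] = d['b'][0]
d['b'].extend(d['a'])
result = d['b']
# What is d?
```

After line 1: d = {'a': [11, 24], 'b': [26]}
After line 2 (a[0] = b[0] = 26): d = {'a': [26, 24], 'b': [26]}
After line 3 (b.extend(a) appends [26, 24]): d = {'a': [26, 24], 'b': [26, 26, 24]}
After line 4: result = d['b'] = [26, 26, 24]

{'a': [26, 24], 'b': [26, 26, 24]}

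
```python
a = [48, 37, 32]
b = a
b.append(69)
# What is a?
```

After line 1: a = [48, 37, 32]
After line 2 (b = a is an alias, same object): a = [48, 37, 32], b = [48, 37, 32]
After line 3 (b.append mutates the shared list): a = [48, 37, 32, 69], b = [48, 37, 32, 69]

[48, 37, 32, 69]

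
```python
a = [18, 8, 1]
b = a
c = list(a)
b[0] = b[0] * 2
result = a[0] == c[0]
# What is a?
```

After line 1: a = [18, 8, 1]
After line 2 (b = a, alias): a = [18, 8, 1], b = [18, 8, 1]
After line 3 (c = list(a) is a copy, new object): c = [18, 8, 1]
After line 4 (b[0] = 18 * 2 = 36; mutates shared a/b): a = b = [36, 8, 1], c = [18, 8, 1]
After line 5 (a[0] = 36, c[0] = 18; result = False)

[36, 8, 1]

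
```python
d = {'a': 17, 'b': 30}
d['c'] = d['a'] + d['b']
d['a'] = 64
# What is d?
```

After line 1: d = {'a': 17, 'b': 30}
After line 2 (d['c'] = 17 + 30): d = {'a': 17, 'b': 30, 'c': 47}
After line 3: d = {'a': 64, 'b': 30, 'c': 47}

{'a': 64, 'b': 30, 'c': 47}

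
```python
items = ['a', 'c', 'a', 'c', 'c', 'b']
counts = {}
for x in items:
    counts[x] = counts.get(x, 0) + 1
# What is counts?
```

Initial: counts = {}, items = ['a', 'c', 'a', 'c', 'c', 'b']
See 'a': counts = {'a': 1}
See 'c': counts = {'a': 1, 'c': 1}
See 'a': counts = {'a': 2, 'c': 1}
See 'c': counts = {'a': 2, 'c': 2}
See 'c': counts = {'a': 2, 'c': 3}
See 'b': counts = {'a': 2, 'c': 3, 'b': 1}

{'a': 2, 'c': 3, 'b': 1}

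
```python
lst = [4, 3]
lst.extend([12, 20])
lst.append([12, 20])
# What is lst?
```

After line 1: lst = [4, 3]
After line 2 (extend unpacks [12, 20]): lst = [4, 3, 12, 20]
After line 3 (append adds [12, 20] as single element): lst = [4, 3, 12, 20, [12, 20]]

[4, 3, 12, 20, [12, 20]]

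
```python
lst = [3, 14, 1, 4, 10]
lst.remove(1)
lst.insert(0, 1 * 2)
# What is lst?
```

After line 1: lst = [3, 14, 1, 4, 10]
After line 2 (remove first 1): lst = [3, 14, 4, 10]
After line 3 (insert 2 at index 0): lst = [2, 3, 14, 4, 10]

[2, 3, 14, 4, 10]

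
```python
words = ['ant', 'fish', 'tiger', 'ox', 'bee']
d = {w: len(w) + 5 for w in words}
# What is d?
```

{'ant': 8, 'fish': 9, 'tiger': 10, 'ox': 7, 'bee': 8}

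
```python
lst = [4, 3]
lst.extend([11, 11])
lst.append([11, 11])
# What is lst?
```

After line 1: lst = [4, 3]
After line 2 (extend unpacks [11, 11]): lst = [4, 3, 11, 11]
After line 3 (append adds [11, 11] as single element): lst = [4, 3, 11, 11, [11, 11]]

[4, 3, 11, 11, [11, 11]]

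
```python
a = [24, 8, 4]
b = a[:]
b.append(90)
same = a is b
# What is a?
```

After line 1: a = [24, 8, 4]
After line 2 (b = a[:] is a shallow copy, new object): a = [24, 8, 4], b = [24, 8, 4]
After line 3 (append only mutates b): a = [24, 8, 4], b = [24, 8, 4, 90]
After line 4 (same = a is b; different objects -> False): same = False

[24, 8, 4]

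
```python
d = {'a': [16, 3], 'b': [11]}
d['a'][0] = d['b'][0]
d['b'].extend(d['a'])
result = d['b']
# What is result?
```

After line 1: d = {'a': [16, 3], 'b': [11]}
After line 2 (a[0] = b[0] = 11): d = {'a': [11, 3], 'b': [11]}
After line 3 (b.extend(a) appends [11, 3]): d = {'a': [11, 3], 'b': [11, 11, 3]}
After line 4: result = d['b'] = [11, 11, 3]

[11, 11, 3]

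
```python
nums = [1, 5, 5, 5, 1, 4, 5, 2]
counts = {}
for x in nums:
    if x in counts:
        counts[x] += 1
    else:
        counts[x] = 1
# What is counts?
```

Initial: counts = {}, nums = [1, 5, 5, 5, 1, 4, 5, 2]
See 1: counts = {1: 1}
See 5: counts = {1: 1, 5: 1}
See 5: counts = {1: 1, 5: 2}
See 5: counts = {1: 1, 5: 3}
See 1: counts = {1: 2, 5: 3}
See 4: counts = {1: 2, 5: 3, 4: 1}
See 5: counts = {1: 2, 5: 4, 4: 1}
See 2: counts = {1: 2, 5: 4, 4: 1, 2: 1}

{1: 2, 5: 4, 4: 1, 2: 1}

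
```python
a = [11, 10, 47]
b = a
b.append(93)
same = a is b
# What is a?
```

After line 1: a = [11, 10, 47]
After line 2 (b = a is an alias, same object): a = [11, 10, 47], b = [11, 10, 47]
After line 3 (b.append mutates the shared list): a = [11, 10, 47, 93], b = [11, 10, 47, 93]
After line 4 (same = a is b; same object -> True): same = True

[11, 10, 47, 93]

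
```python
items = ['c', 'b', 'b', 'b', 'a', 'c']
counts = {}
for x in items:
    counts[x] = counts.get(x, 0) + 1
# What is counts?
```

Initial: counts = {}, items = ['c', 'b', 'b', 'b', 'a', 'c']
See 'c': counts = {'c': 1}
See 'b': counts = {'c': 1, 'b': 1}
See 'b': counts = {'c': 1, 'b': 2}
See 'b': counts = {'c': 1, 'b': 3}
See 'a': counts = {'c': 1, 'b': 3, 'a': 1}
See 'c': counts = {'c': 2, 'b': 3, 'a': 1}

{'c': 2, 'b': 3, 'a': 1}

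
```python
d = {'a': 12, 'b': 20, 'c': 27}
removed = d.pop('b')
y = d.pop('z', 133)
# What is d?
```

After line 1: d = {'a': 12, 'b': 20, 'c': 27}
After line 2 (pop 'b' returns 20): d = {'a': 12, 'c': 27}, removed = 20
After line 3 (pop 'z' missing, returns default 133): d = {'a': 12, 'c': 27}, y = 133

{'a': 12, 'c': 27}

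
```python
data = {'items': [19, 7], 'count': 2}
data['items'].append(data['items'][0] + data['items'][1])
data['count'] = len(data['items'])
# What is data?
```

After line 1: data = {'items': [19, 7], 'count': 2}
After line 2 (append 19 + 7 = 26): data = {'items': [19, 7, 26], 'count': 2}
After line 3 (count = len(items) = 3): data = {'items': [19, 7, 26], 'count': 3}

{'items': [19, 7, 26], 'count': 3}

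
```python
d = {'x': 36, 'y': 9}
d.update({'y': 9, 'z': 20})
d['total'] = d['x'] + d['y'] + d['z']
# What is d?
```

After line 1: d = {'x': 36, 'y': 9}
After line 2 (y overwritten, z added): d = {'x': 36, 'y': 9, 'z': 20}
After line 3 (total = 36 + 9 + 20 = 65): d = {'x': 36, 'y': 9, 'z': 20, 'total': 65}

{'x': 36, 'y': 9, 'z': 20, 'total': 65}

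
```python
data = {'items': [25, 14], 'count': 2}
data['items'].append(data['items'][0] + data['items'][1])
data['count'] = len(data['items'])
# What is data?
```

After line 1: data = {'items': [25, 14], 'count': 2}
After line 2 (append 25 + 14 = 39): data = {'items': [25, 14, 39], 'count': 2}
After line 3 (count = len(items) = 3): data = {'items': [25, 14, 39], 'count': 3}

{'items': [25, 14, 39], 'count': 3}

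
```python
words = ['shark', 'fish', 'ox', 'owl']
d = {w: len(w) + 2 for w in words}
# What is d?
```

{'shark': 7, 'fish': 6, 'ox': 4, 'owl': 5}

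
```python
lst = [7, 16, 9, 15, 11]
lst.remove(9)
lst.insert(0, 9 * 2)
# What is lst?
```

After line 1: lst = [7, 16, 9, 15, 11]
After line 2 (remove first 9): lst = [7, 16, 15, 11]
After line 3 (insert 18 at index 0): lst = [18, 7, 16, 15, 11]

[18, 7, 16, 15, 11]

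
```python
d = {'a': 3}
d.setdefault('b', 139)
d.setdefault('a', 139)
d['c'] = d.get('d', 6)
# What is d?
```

After line 1: d = {'a': 3}
After line 2 (setdefault adds 'b'=139): d = {'a': 3, 'b': 139}
After line 3 (setdefault 'a' no-op, already exists): d = {'a': 3, 'b': 139}
After line 4 (get('d', 6) returns default since 'd' not in d): d = {'a': 3, 'b': 139, 'c': 6}

{'a': 3, 'b': 139, 'c': 6}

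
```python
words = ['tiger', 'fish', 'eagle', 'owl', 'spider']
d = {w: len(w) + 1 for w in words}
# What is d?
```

{'tiger': 6, 'fish': 5, 'eagle': 6, 'owl': 4, 'spider': 7}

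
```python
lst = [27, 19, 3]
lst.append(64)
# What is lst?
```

[27, 19, 3, 64]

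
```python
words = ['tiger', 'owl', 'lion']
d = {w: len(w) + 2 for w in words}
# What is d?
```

{'tiger': 7, 'owl': 5, 'lion': 6}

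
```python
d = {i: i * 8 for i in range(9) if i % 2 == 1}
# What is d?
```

{1: 8, 3: 24, 5: 40, 7: 56}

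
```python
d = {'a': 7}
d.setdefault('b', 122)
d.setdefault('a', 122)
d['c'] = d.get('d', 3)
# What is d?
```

After line 1: d = {'a': 7}
After line 2 (setdefault adds 'b'=122): d = {'a': 7, 'b': 122}
After line 3 (setdefault 'a' no-op, already exists): d = {'a': 7, 'b': 122}
After line 4 (get('d', 3) returns default since 'd' not in d): d = {'a': 7, 'b': 122, 'c': 3}

{'a': 7, 'b': 122, 'c': 3}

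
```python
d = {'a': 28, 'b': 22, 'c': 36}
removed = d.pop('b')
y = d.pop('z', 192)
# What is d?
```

After line 1: d = {'a': 28, 'b': 22, 'c': 36}
After line 2 (pop 'b' returns 22): d = {'a': 28, 'c': 36}, removed = 22
After line 3 (pop 'z' missing, returns default 192): d = {'a': 28, 'c': 36}, y = 192

{'a': 28, 'c': 36}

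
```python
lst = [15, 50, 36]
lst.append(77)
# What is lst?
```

[15, 50, 36, 77]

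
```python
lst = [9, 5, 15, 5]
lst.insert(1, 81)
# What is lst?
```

[9, 81, 5, 15, 5]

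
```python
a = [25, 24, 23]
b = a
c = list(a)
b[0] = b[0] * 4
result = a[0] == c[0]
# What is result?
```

After line 1: a = [25, 24, 23]
After line 2 (b = a, alias): a = [25, 24, 23], b = [25, 24, 23]
After line 3 (c = list(a) is a copy, new object): c = [25, 24, 23]
After line 4 (b[0] = 25 * 4 = 100; mutates shared a/b): a = b = [100, 24, 23], c = [25, 24, 23]
After line 5 (a[0] = 100, c[0] = 25; result = False)

False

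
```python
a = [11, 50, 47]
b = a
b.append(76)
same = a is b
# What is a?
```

After line 1: a = [11, 50, 47]
After line 2 (b = a is an alias, same object): a = [11, 50, 47], b = [11, 50, 47]
After line 3 (b.append mutates the shared list): a = [11, 50, 47, 76], b = [11, 50, 47, 76]
After line 4 (same = a is b; same object -> True): same = True

[11, 50, 47, 76]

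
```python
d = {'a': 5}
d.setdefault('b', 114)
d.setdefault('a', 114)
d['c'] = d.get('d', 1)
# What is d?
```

After line 1: d = {'a': 5}
After line 2 (setdefault adds 'b'=114): d = {'a': 5, 'b': 114}
After line 3 (setdefault 'a' no-op, already exists): d = {'a': 5, 'b': 114}
After line 4 (get('d', 1) returns default since 'd' not in d): d = {'a': 5, 'b': 114, 'c': 1}

{'a': 5, 'b': 114, 'c': 1}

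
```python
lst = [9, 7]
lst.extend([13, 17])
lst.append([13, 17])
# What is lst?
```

After line 1: lst = [9, 7]
After line 2 (extend unpacks [13, 17]): lst = [9, 7, 13, 17]
After line 3 (append adds [13, 17] as single element): lst = [9, 7, 13, 17, [13, 17]]

[9, 7, 13, 17, [13, 17]]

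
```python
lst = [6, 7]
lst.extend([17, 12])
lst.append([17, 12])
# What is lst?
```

After line 1: lst = [6, 7]
After line 2 (extend unpacks [17, 12]): lst = [6, 7, 17, 12]
After line 3 (append adds [17, 12] as single element): lst = [6, 7, 17, 12, [17, 12]]

[6, 7, 17, 12, [17, 12]]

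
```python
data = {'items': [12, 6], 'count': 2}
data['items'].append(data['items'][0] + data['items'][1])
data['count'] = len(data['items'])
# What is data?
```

After line 1: data = {'items': [12, 6], 'count': 2}
After line 2 (append 12 + 6 = 18): data = {'items': [12, 6, 18], 'count': 2}
After line 3 (count = len(items) = 3): data = {'items': [12, 6, 18], 'count': 3}

{'items': [12, 6, 18], 'count': 3}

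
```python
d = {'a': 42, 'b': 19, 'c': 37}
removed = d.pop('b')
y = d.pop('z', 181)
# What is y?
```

After line 1: d = {'a': 42, 'b': 19, 'c': 37}
After line 2 (pop 'b' returns 19): d = {'a': 42, 'c': 37}, removed = 19
After line 3 (pop 'z' missing, returns default 181): d = {'a': 42, 'c': 37}, y = 181

181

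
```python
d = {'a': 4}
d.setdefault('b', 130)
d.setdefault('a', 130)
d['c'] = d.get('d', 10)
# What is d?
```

After line 1: d = {'a': 4}
After line 2 (setdefault adds 'b'=130): d = {'a': 4, 'b': 130}
After line 3 (setdefault 'a' no-op, already exists): d = {'a': 4, 'b': 130}
After line 4 (get('d', 10) returns default since 'd' not in d): d = {'a': 4, 'b': 130, 'c': 10}

{'a': 4, 'b': 130, 'c': 10}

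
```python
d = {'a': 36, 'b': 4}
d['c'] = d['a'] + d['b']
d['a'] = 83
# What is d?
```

After line 1: d = {'a': 36, 'b': 4}
After line 2 (d['c'] = 36 + 4): d = {'a': 36, 'b': 4, 'c': 40}
After line 3: d = {'a': 83, 'b': 4, 'c': 40}

{'a': 83, 'b': 4, 'c': 40}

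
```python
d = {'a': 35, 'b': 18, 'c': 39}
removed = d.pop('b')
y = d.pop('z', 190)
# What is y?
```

After line 1: d = {'a': 35, 'b': 18, 'c': 39}
After line 2 (pop 'b' returns 18): d = {'a': 35, 'c': 39}, removed = 18
After line 3 (pop 'z' missing, returns default 190): d = {'a': 35, 'c': 39}, y = 190

190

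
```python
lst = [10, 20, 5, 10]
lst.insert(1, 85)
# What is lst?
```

[10, 85, 20, 5, 10]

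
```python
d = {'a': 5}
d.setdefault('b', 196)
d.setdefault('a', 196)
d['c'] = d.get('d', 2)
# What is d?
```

After line 1: d = {'a': 5}
After line 2 (setdefault adds 'b'=196): d = {'a': 5, 'b': 196}
After line 3 (setdefault 'a' no-op, already exists): d = {'a': 5, 'b': 196}
After line 4 (get('d', 2) returns default since 'd' not in d): d = {'a': 5, 'b': 196, 'c': 2}

{'a': 5, 'b': 196, 'c': 2}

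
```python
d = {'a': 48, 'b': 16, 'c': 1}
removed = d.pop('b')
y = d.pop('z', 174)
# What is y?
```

After line 1: d = {'a': 48, 'b': 16, 'c': 1}
After line 2 (pop 'b' returns 16): d = {'a': 48, 'c': 1}, removed = 16
After line 3 (pop 'z' missing, returns default 174): d = {'a': 48, 'c': 1}, y = 174

174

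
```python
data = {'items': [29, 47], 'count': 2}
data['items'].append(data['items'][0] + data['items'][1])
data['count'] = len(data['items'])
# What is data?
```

After line 1: data = {'items': [29, 47], 'count': 2}
After line 2 (append 29 + 47 = 76): data = {'items': [29, 47, 76], 'count': 2}
After line 3 (count = len(items) = 3): data = {'items': [29, 47, 76], 'count': 3}

{'items': [29, 47, 76], 'count': 3}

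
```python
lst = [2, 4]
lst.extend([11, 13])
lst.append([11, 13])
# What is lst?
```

After line 1: lst = [2, 4]
After line 2 (extend unpacks [11, 13]): lst = [2, 4, 11, 13]
After line 3 (append adds [11, 13] as single element): lst = [2, 4, 11, 13, [11, 13]]

[2, 4, 11, 13, [11, 13]]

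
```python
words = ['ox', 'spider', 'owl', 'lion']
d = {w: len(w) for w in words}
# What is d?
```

{'ox': 2, 'spider': 6, 'owl': 3, 'lion': 4}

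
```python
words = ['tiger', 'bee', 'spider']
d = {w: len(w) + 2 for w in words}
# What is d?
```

{'tiger': 7, 'bee': 5, 'spider': 8}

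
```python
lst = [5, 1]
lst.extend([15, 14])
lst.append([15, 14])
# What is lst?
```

After line 1: lst = [5, 1]
After line 2 (extend unpacks [15, 14]): lst = [5, 1, 15, 14]
After line 3 (append adds [15, 14] as single element): lst = [5, 1, 15, 14, [15, 14]]

[5, 1, 15, 14, [15, 14]]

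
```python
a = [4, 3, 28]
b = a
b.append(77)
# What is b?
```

After line 1: a = [4, 3, 28]
After line 2 (b = a is an alias, same object): a = [4, 3, 28], b = [4, 3, 28]
After line 3 (b.append mutates the shared list): a = [4, 3, 28, 77], b = [4, 3, 28, 77]

[4, 3, 28, 77]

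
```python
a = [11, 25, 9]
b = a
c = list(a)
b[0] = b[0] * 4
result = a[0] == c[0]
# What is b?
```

After line 1: a = [11, 25, 9]
After line 2 (b = a, alias): a = [11, 25, 9], b = [11, 25, 9]
After line 3 (c = list(a) is a copy, new object): c = [11, 25, 9]
After line 4 (b[0] = 11 * 4 = 44; mutates shared a/b): a = b = [44, 25, 9], c = [11, 25, 9]
After line 5 (a[0] = 44, c[0] = 11; result = False)

[44, 25, 9]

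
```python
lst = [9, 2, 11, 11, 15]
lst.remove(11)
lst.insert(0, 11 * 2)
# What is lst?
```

After line 1: lst = [9, 2, 11, 11, 15]
After line 2 (remove first 11): lst = [9, 2, 11, 15]
After line 3 (insert 22 at index 0): lst = [22, 9, 2, 11, 15]

[22, 9, 2, 11, 15]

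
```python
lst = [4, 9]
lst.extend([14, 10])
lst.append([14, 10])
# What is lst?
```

After line 1: lst = [4, 9]
After line 2 (extend unpacks [14, 10]): lst = [4, 9, 14, 10]
After line 3 (append adds [14, 10] as single element): lst = [4, 9, 14, 10, [14, 10]]

[4, 9, 14, 10, [14, 10]]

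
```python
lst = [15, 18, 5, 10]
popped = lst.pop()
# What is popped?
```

10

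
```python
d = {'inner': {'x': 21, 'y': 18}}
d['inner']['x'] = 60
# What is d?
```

After line 1: d = {'inner': {'x': 21, 'y': 18}}
After line 2 (inner x overwritten): d = {'inner': {'x': 60, 'y': 18}}

{'inner': {'x': 60, 'y': 18}}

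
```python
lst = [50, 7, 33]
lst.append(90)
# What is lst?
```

[50, 7, 33, 90]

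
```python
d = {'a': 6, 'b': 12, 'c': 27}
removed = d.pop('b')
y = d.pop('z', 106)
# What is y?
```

After line 1: d = {'a': 6, 'b': 12, 'c': 27}
After line 2 (pop 'b' returns 12): d = {'a': 6, 'c': 27}, removed = 12
After line 3 (pop 'z' missing, returns default 106): d = {'a': 6, 'c': 27}, y = 106

106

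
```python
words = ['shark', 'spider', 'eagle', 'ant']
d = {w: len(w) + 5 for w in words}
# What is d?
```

{'shark': 10, 'spider': 11, 'eagle': 10, 'ant': 8}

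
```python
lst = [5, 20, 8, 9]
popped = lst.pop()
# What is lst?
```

[5, 20, 8]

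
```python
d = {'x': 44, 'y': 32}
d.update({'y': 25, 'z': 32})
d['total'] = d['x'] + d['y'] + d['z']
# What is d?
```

After line 1: d = {'x': 44, 'y': 32}
After line 2 (y overwritten, z added): d = {'x': 44, 'y': 25, 'z': 32}
After line 3 (total = 44 + 25 + 32 = 101): d = {'x': 44, 'y': 25, 'z': 32, 'total': 101}

{'x': 44, 'y': 25, 'z': 32, 'total': 101}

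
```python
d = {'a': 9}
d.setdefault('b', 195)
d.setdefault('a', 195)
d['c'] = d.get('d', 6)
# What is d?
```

After line 1: d = {'a': 9}
After line 2 (setdefault adds 'b'=195): d = {'a': 9, 'b': 195}
After line 3 (setdefault 'a' no-op, already exists): d = {'a': 9, 'b': 195}
After line 4 (get('d', 6) returns default since 'd' not in d): d = {'a': 9, 'b': 195, 'c': 6}

{'a': 9, 'b': 195, 'c': 6}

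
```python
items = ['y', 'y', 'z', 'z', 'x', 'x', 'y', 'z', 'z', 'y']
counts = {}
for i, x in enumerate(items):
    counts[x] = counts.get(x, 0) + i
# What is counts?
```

Initial: counts = {}, items = ['y', 'y', 'z', 'z', 'x', 'x', 'y', 'z', 'z', 'y']
i=0, x='y': counts = {'y': 0}
i=1, x='y': counts = {'y': 1}
i=2, x='z': counts = {'y': 1, 'z': 2}
i=3, x='z': counts = {'y': 1, 'z': 5}
i=4, x='x': counts = {'y': 1, 'z': 5, 'x': 4}
i=5, x='x': counts = {'y': 1, 'z': 5, 'x': 9}
i=6, x='y': counts = {'y': 7, 'z': 5, 'x': 9}
i=7, x='z': counts = {'y': 7, 'z': 12, 'x': 9}
i=8, x='z': counts = {'y': 7, 'z': 20, 'x': 9}
i=9, x='y': counts = {'y': 16, 'z': 20, 'x': 9}

{'y': 16, 'z': 20, 'x': 9}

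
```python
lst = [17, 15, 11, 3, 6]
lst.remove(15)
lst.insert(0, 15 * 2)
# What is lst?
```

After line 1: lst = [17, 15, 11, 3, 6]
After line 2 (remove first 15): lst = [17, 11, 3, 6]
After line 3 (insert 30 at index 0): lst = [30, 17, 11, 3, 6]

[30, 17, 11, 3, 6]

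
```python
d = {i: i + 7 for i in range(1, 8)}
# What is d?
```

{1: 8, 2: 9, 3: 10, 4: 11, 5: 12, 6: 13, 7: 14}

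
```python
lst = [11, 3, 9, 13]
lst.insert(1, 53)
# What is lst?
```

[11, 53, 3, 9, 13]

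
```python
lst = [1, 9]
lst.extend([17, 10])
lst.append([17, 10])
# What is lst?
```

After line 1: lst = [1, 9]
After line 2 (extend unpacks [17, 10]): lst = [1, 9, 17, 10]
After line 3 (append adds [17, 10] as single element): lst = [1, 9, 17, 10, [17, 10]]

[1, 9, 17, 10, [17, 10]]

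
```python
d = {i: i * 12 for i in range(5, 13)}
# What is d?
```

{5: 60, 6: 72, 7: 84, 8: 96, 9: 108, 10: 120, 11: 132, 12: 144}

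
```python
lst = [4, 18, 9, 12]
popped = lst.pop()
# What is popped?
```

12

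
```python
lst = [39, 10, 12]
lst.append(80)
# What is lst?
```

[39, 10, 12, 80]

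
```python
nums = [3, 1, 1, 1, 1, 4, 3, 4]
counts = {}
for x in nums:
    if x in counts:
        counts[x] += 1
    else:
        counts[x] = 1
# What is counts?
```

Initial: counts = {}, nums = [3, 1, 1, 1, 1, 4, 3, 4]
See 3: counts = {3: 1}
See 1: counts = {3: 1, 1: 1}
See 1: counts = {3: 1, 1: 2}
See 1: counts = {3: 1, 1: 3}
See 1: counts = {3: 1, 1: 4}
See 4: counts = {3: 1, 1: 4, 4: 1}
See 3: counts = {3: 2, 1: 4, 4: 1}
See 4: counts = {3: 2, 1: 4, 4: 2}

{3: 2, 1: 4, 4: 2}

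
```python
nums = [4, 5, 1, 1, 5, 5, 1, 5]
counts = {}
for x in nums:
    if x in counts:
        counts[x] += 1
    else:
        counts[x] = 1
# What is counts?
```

Initial: counts = {}, nums = [4, 5, 1, 1, 5, 5, 1, 5]
See 4: counts = {4: 1}
See 5: counts = {4: 1, 5: 1}
See 1: counts = {4: 1, 5: 1, 1: 1}
See 1: counts = {4: 1, 5: 1, 1: 2}
See 5: counts = {4: 1, 5: 2, 1: 2}
See 5: counts = {4: 1, 5: 3, 1: 2}
See 1: counts = {4: 1, 5: 3, 1: 3}
See 5: counts = {4: 1, 5: 4, 1: 3}

{4: 1, 5: 4, 1: 3}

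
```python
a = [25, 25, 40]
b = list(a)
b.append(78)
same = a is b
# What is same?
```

After line 1: a = [25, 25, 40]
After line 2 (b = list(a) is a shallow copy, new object): a = [25, 25, 40], b = [25, 25, 40]
After line 3 (append only mutates b): a = [25, 25, 40], b = [25, 25, 40, 78]
After line 4 (same = a is b; different objects -> False): same = False

False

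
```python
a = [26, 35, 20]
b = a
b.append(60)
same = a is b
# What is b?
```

After line 1: a = [26, 35, 20]
After line 2 (b = a is an alias, same object): a = [26, 35, 20], b = [26, 35, 20]
After line 3 (b.append mutates the shared list): a = [26, 35, 20, 60], b = [26, 35, 20, 60]
After line 4 (same = a is b; same object -> True): same = True

[26, 35, 20, 60]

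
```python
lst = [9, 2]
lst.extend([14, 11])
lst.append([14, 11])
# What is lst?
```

After line 1: lst = [9, 2]
After line 2 (extend unpacks [14, 11]): lst = [9, 2, 14, 11]
After line 3 (append adds [14, 11] as single element): lst = [9, 2, 14, 11, [14, 11]]

[9, 2, 14, 11, [14, 11]]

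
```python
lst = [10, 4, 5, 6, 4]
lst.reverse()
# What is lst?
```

[4, 6, 5, 4, 10]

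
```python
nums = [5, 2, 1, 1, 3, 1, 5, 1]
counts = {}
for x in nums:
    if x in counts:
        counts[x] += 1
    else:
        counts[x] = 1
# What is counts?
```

Initial: counts = {}, nums = [5, 2, 1, 1, 3, 1, 5, 1]
See 5: counts = {5: 1}
See 2: counts = {5: 1, 2: 1}
See 1: counts = {5: 1, 2: 1, 1: 1}
See 1: counts = {5: 1, 2: 1, 1: 2}
See 3: counts = {5: 1, 2: 1, 1: 2, 3: 1}
See 1: counts = {5: 1, 2: 1, 1: 3, 3: 1}
See 5: counts = {5: 2, 2: 1, 1: 3, 3: 1}
See 1: counts = {5: 2, 2: 1, 1: 4, 3: 1}

{5: 2, 2: 1, 1: 4, 3: 1}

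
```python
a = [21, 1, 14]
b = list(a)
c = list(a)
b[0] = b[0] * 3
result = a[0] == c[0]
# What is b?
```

After line 1: a = [21, 1, 14]
After line 2 (b = list(a), copy): a = [21, 1, 14], b = [21, 1, 14]
After line 3 (c = list(a) is a copy, new object): c = [21, 1, 14]
After line 4 (b[0] = 21 * 3 = 63; only b mutates (copy)): a = [21, 1, 14], b = [63, 1, 14], c = [21, 1, 14]
After line 5 (a[0] = 21, c[0] = 21; result = True)

[63, 1, 14]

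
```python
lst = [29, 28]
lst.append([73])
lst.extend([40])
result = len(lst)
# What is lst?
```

After line 1: lst = [29, 28]
After line 2 (append adds [73] as single element): lst = [29, 28, [73]]
After line 3 (extend unpacks [40], adds 40): lst = [29, 28, [73], 40]
After line 4: result = len(lst) = 4

[29, 28, [73], 40]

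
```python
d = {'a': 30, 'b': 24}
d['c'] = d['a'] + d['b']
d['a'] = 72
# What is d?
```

After line 1: d = {'a': 30, 'b': 24}
After line 2 (d['c'] = 30 + 24): d = {'a': 30, 'b': 24, 'c': 54}
After line 3: d = {'a': 72, 'b': 24, 'c': 54}

{'a': 72, 'b': 24, 'c': 54}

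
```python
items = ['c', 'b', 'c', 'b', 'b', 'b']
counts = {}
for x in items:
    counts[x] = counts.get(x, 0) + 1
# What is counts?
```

Initial: counts = {}, items = ['c', 'b', 'c', 'b', 'b', 'b']
See 'c': counts = {'c': 1}
See 'b': counts = {'c': 1, 'b': 1}
See 'c': counts = {'c': 2, 'b': 1}
See 'b': counts = {'c': 2, 'b': 2}
See 'b': counts = {'c': 2, 'b': 3}
See 'b': counts = {'c': 2, 'b': 4}

{'c': 2, 'b': 4}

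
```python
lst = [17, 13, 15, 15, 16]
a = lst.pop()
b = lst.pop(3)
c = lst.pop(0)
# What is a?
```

After line 1: lst = [17, 13, 15, 15, 16]
After line 2 (pop() -> a = 16): lst = [17, 13, 15, 15]
After line 3 (pop(3) -> b = 15): lst = [17, 13, 15]
After line 4 (pop(0) -> c = 17): lst = [13, 15]

16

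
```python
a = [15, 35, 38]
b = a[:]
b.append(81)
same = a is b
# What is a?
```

After line 1: a = [15, 35, 38]
After line 2 (b = a[:] is a shallow copy, new object): a = [15, 35, 38], b = [15, 35, 38]
After line 3 (append only mutates b): a = [15, 35, 38], b = [15, 35, 38, 81]
After line 4 (same = a is b; different objects -> False): same = False

[15, 35, 38]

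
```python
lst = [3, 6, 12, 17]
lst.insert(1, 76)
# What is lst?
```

[3, 76, 6, 12, 17]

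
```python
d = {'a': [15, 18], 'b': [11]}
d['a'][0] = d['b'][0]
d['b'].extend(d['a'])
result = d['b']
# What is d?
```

After line 1: d = {'a': [15, 18], 'b': [11]}
After line 2 (a[0] = b[0] = 11): d = {'a': [11, 18], 'b': [11]}
After line 3 (b.extend(a) appends [11, 18]): d = {'a': [11, 18], 'b': [11, 11, 18]}
After line 4: result = d['b'] = [11, 11, 18]

{'a': [11, 18], 'b': [11, 11, 18]}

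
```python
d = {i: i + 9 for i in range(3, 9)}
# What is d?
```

{3: 12, 4: 13, 5: 14, 6: 15, 7: 16, 8: 17}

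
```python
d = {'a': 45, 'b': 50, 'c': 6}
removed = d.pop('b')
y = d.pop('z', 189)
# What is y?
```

After line 1: d = {'a': 45, 'b': 50, 'c': 6}
After line 2 (pop 'b' returns 50): d = {'a': 45, 'c': 6}, removed = 50
After line 3 (pop 'z' missing, returns default 189): d = {'a': 45, 'c': 6}, y = 189

189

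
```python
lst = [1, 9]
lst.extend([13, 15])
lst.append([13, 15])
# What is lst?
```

After line 1: lst = [1, 9]
After line 2 (extend unpacks [13, 15]): lst = [1, 9, 13, 15]
After line 3 (append adds [13, 15] as single element): lst = [1, 9, 13, 15, [13, 15]]

[1, 9, 13, 15, [13, 15]]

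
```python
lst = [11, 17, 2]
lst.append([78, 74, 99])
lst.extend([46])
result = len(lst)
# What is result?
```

After line 1: lst = [11, 17, 2]
After line 2 (append adds [78, 74, 99] as single element): lst = [11, 17, 2, [78, 74, 99]]
After line 3 (extend unpacks [46], adds 46): lst = [11, 17, 2, [78, 74, 99], 46]
After line 4: result = len(lst) = 5

5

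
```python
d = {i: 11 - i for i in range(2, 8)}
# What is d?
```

{2: 9, 3: 8, 4: 7, 5: 6, 6: 5, 7: 4}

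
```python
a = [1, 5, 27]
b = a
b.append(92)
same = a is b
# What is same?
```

After line 1: a = [1, 5, 27]
After line 2 (b = a is an alias, same object): a = [1, 5, 27], b = [1, 5, 27]
After line 3 (b.append mutates the shared list): a = [1, 5, 27, 92], b = [1, 5, 27, 92]
After line 4 (same = a is b; same object -> True): same = True

True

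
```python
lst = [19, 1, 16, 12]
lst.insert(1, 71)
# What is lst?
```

[19, 71, 1, 16, 12]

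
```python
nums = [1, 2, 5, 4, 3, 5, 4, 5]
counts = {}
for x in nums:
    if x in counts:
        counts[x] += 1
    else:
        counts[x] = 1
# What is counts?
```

Initial: counts = {}, nums = [1, 2, 5, 4, 3, 5, 4, 5]
See 1: counts = {1: 1}
See 2: counts = {1: 1, 2: 1}
See 5: counts = {1: 1, 2: 1, 5: 1}
See 4: counts = {1: 1, 2: 1, 5: 1, 4: 1}
See 3: counts = {1: 1, 2: 1, 5: 1, 4: 1, 3: 1}
See 5: counts = {1: 1, 2: 1, 5: 2, 4: 1, 3: 1}
See 4: counts = {1: 1, 2: 1, 5: 2, 4: 2, 3: 1}
See 5: counts = {1: 1, 2: 1, 5: 3, 4: 2, 3: 1}

{1: 1, 2: 1, 5: 3, 4: 2, 3: 1}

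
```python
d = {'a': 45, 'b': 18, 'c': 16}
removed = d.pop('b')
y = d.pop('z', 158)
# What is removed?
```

After line 1: d = {'a': 45, 'b': 18, 'c': 16}
After line 2 (pop 'b' returns 18): d = {'a': 45, 'c': 16}, removed = 18
After line 3 (pop 'z' missing, returns default 158): d = {'a': 45, 'c': 16}, y = 158

18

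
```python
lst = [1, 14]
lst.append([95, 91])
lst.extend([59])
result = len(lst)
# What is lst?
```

After line 1: lst = [1, 14]
After line 2 (append adds [95, 91] as single element): lst = [1, 14, [95, 91]]
After line 3 (extend unpacks [59], adds 59): lst = [1, 14, [95, 91], 59]
After line 4: result = len(lst) = 4

[1, 14, [95, 91], 59]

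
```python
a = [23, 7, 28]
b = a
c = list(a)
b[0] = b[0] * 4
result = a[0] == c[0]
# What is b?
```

After line 1: a = [23, 7, 28]
After line 2 (b = a, alias): a = [23, 7, 28], b = [23, 7, 28]
After line 3 (c = list(a) is a copy, new object): c = [23, 7, 28]
After line 4 (b[0] = 23 * 4 = 92; mutates shared a/b): a = b = [92, 7, 28], c = [23, 7, 28]
After line 5 (a[0] = 92, c[0] = 23; result = False)

[92, 7, 28]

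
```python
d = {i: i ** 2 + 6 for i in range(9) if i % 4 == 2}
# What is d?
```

{2: 10, 6: 42}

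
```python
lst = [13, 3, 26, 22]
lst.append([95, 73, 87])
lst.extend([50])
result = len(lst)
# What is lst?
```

After line 1: lst = [13, 3, 26, 22]
After line 2 (append adds [95, 73, 87] as single element): lst = [13, 3, 26, 22, [95, 73, 87]]
After line 3 (extend unpacks [50], adds 50): lst = [13, 3, 26, 22, [95, 73, 87], 50]
After line 4: result = len(lst) = 6

[13, 3, 26, 22, [95, 73, 87], 50]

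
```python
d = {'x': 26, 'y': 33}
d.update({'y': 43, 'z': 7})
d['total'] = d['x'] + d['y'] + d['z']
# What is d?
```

After line 1: d = {'x': 26, 'y': 33}
After line 2 (y overwritten, z added): d = {'x': 26, 'y': 43, 'z': 7}
After line 3 (total = 26 + 43 + 7 = 76): d = {'x': 26, 'y': 43, 'z': 7, 'total': 76}

{'x': 26, 'y': 43, 'z': 7, 'total': 76}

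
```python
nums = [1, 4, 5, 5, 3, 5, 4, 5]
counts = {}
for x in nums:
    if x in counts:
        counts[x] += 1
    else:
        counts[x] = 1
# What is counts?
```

Initial: counts = {}, nums = [1, 4, 5, 5, 3, 5, 4, 5]
See 1: counts = {1: 1}
See 4: counts = {1: 1, 4: 1}
See 5: counts = {1: 1, 4: 1, 5: 1}
See 5: counts = {1: 1, 4: 1, 5: 2}
See 3: counts = {1: 1, 4: 1, 5: 2, 3: 1}
See 5: counts = {1: 1, 4: 1, 5: 3, 3: 1}
See 4: counts = {1: 1, 4: 2, 5: 3, 3: 1}
See 5: counts = {1: 1, 4: 2, 5: 4, 3: 1}

{1: 1, 4: 2, 5: 4, 3: 1}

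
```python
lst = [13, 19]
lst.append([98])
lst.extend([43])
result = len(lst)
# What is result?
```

After line 1: lst = [13, 19]
After line 2 (append adds [98] as single element): lst = [13, 19, [98]]
After line 3 (extend unpacks [43], adds 43): lst = [13, 19, [98], 43]
After line 4: result = len(lst) = 4

4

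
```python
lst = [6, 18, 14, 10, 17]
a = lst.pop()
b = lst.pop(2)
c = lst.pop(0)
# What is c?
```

After line 1: lst = [6, 18, 14, 10, 17]
After line 2 (pop() -> a = 17): lst = [6, 18, 14, 10]
After line 3 (pop(2) -> b = 14): lst = [6, 18, 10]
After line 4 (pop(0) -> c = 6): lst = [18, 10]

6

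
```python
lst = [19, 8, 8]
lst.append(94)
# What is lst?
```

[19, 8, 8, 94]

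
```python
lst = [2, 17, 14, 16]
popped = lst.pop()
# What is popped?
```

16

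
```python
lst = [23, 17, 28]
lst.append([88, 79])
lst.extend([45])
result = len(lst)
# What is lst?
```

After line 1: lst = [23, 17, 28]
After line 2 (append adds [88, 79] as single element): lst = [23, 17, 28, [88, 79]]
After line 3 (extend unpacks [45], adds 45): lst = [23, 17, 28, [88, 79], 45]
After line 4: result = len(lst) = 5

[23, 17, 28, [88, 79], 45]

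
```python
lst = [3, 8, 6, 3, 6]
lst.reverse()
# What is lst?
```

[6, 3, 6, 8, 3]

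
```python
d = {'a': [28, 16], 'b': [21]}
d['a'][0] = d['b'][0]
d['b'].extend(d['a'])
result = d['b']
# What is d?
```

After line 1: d = {'a': [28, 16], 'b': [21]}
After line 2 (a[0] = b[0] = 21): d = {'a': [21, 16], 'b': [21]}
After line 3 (b.extend(a) appends [21, 16]): d = {'a': [21, 16], 'b': [21, 21, 16]}
After line 4: result = d['b'] = [21, 21, 16]

{'a': [21, 16], 'b': [21, 21, 16]}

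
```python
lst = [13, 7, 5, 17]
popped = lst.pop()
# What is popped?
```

17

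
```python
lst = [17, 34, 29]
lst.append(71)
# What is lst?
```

[17, 34, 29, 71]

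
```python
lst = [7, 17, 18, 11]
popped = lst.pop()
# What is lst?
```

[7, 17, 18]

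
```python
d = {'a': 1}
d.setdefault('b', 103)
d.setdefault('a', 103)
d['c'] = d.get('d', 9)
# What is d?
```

After line 1: d = {'a': 1}
After line 2 (setdefault adds 'b'=103): d = {'a': 1, 'b': 103}
After line 3 (setdefault 'a' no-op, already exists): d = {'a': 1, 'b': 103}
After line 4 (get('d', 9) returns default since 'd' not in d): d = {'a': 1, 'b': 103, 'c': 9}

{'a': 1, 'b': 103, 'c': 9}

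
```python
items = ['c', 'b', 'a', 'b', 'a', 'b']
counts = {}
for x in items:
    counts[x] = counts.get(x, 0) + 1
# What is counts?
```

Initial: counts = {}, items = ['c', 'b', 'a', 'b', 'a', 'b']
See 'c': counts = {'c': 1}
See 'b': counts = {'c': 1, 'b': 1}
See 'a': counts = {'c': 1, 'b': 1, 'a': 1}
See 'b': counts = {'c': 1, 'b': 2, 'a': 1}
See 'a': counts = {'c': 1, 'b': 2, 'a': 2}
See 'b': counts = {'c': 1, 'b': 3, 'a': 2}

{'c': 1, 'b': 3, 'a': 2}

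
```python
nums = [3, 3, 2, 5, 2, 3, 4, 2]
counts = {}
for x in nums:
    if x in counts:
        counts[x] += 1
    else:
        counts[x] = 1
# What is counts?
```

Initial: counts = {}, nums = [3, 3, 2, 5, 2, 3, 4, 2]
See 3: counts = {3: 1}
See 3: counts = {3: 2}
See 2: counts = {3: 2, 2: 1}
See 5: counts = {3: 2, 2: 1, 5: 1}
See 2: counts = {3: 2, 2: 2, 5: 1}
See 3: counts = {3: 3, 2: 2, 5: 1}
See 4: counts = {3: 3, 2: 2, 5: 1, 4: 1}
See 2: counts = {3: 3, 2: 3, 5: 1, 4: 1}

{3: 3, 2: 3, 5: 1, 4: 1}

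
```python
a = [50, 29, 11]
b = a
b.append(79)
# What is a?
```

After line 1: a = [50, 29, 11]
After line 2 (b = a is an alias, same object): a = [50, 29, 11], b = [50, 29, 11]
After line 3 (b.append mutates the shared list): a = [50, 29, 11, 79], b = [50, 29, 11, 79]

[50, 29, 11, 79]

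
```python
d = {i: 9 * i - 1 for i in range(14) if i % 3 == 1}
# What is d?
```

{1: 8, 4: 35, 7: 62, 10: 89, 13: 116}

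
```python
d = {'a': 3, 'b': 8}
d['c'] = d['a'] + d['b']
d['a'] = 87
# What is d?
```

After line 1: d = {'a': 3, 'b': 8}
After line 2 (d['c'] = 3 + 8): d = {'a': 3, 'b': 8, 'c': 11}
After line 3: d = {'a': 87, 'b': 8, 'c': 11}

{'a': 87, 'b': 8, 'c': 11}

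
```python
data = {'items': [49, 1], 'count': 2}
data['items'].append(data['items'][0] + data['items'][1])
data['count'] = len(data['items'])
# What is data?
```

After line 1: data = {'items': [49, 1], 'count': 2}
After line 2 (append 49 + 1 = 50): data = {'items': [49, 1, 50], 'count': 2}
After line 3 (count = len(items) = 3): data = {'items': [49, 1, 50], 'count': 3}

{'items': [49, 1, 50], 'count': 3}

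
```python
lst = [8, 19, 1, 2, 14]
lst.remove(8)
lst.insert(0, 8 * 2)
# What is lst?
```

After line 1: lst = [8, 19, 1, 2, 14]
After line 2 (remove first 8): lst = [19, 1, 2, 14]
After line 3 (insert 16 at index 0): lst = [16, 19, 1, 2, 14]

[16, 19, 1, 2, 14]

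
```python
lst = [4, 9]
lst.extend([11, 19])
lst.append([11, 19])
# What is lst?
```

After line 1: lst = [4, 9]
After line 2 (extend unpacks [11, 19]): lst = [4, 9, 11, 19]
After line 3 (append adds [11, 19] as single element): lst = [4, 9, 11, 19, [11, 19]]

[4, 9, 11, 19, [11, 19]]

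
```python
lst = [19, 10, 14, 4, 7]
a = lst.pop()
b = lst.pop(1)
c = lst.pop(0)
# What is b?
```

After line 1: lst = [19, 10, 14, 4, 7]
After line 2 (pop() -> a = 7): lst = [19, 10, 14, 4]
After line 3 (pop(1) -> b = 10): lst = [19, 14, 4]
After line 4 (pop(0) -> c = 19): lst = [14, 4]

10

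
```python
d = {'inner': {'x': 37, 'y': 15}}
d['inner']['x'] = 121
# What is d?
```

After line 1: d = {'inner': {'x': 37, 'y': 15}}
After line 2 (inner x overwritten): d = {'inner': {'x': 121, 'y': 15}}

{'inner': {'x': 121, 'y': 15}}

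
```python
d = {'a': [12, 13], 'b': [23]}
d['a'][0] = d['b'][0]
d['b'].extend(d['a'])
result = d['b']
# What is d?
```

After line 1: d = {'a': [12, 13], 'b': [23]}
After line 2 (a[0] = b[0] = 23): d = {'a': [23, 13], 'b': [23]}
After line 3 (b.extend(a) appends [23, 13]): d = {'a': [23, 13], 'b': [23, 23, 13]}
After line 4: result = d['b'] = [23, 23, 13]

{'a': [23, 13], 'b': [23, 23, 13]}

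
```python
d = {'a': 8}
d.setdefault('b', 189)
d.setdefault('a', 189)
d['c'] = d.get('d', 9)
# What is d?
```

After line 1: d = {'a': 8}
After line 2 (setdefault adds 'b'=189): d = {'a': 8, 'b': 189}
After line 3 (setdefault 'a' no-op, already exists): d = {'a': 8, 'b': 189}
After line 4 (get('d', 9) returns default since 'd' not in d): d = {'a': 8, 'b': 189, 'c': 9}

{'a': 8, 'b': 189, 'c': 9}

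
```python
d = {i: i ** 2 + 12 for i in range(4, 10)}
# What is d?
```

{4: 28, 5: 37, 6: 48, 7: 61, 8: 76, 9: 93}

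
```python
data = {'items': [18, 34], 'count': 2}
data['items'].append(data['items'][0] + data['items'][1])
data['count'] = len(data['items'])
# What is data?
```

After line 1: data = {'items': [18, 34], 'count': 2}
After line 2 (append 18 + 34 = 52): data = {'items': [18, 34, 52], 'count': 2}
After line 3 (count = len(items) = 3): data = {'items': [18, 34, 52], 'count': 3}

{'items': [18, 34, 52], 'count': 3}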